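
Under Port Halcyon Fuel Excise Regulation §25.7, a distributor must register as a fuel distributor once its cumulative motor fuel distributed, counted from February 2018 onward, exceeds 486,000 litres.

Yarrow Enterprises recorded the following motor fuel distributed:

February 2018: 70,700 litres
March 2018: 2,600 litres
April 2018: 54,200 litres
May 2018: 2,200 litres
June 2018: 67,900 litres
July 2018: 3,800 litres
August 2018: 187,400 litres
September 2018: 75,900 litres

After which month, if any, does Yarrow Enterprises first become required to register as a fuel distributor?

Through February 2018: 70,700 litres
Through March 2018: 73,300 litres
Through April 2018: 127,500 litres
Through May 2018: 129,700 litres
Through June 2018: 197,600 litres
Through July 2018: 201,400 litres
Through August 2018: 388,800 litres
Through September 2018: 464,700 litres
Final cumulative total 464,700 litres ≤ 486,000 litres; the threshold is never exceeded.

Not triggered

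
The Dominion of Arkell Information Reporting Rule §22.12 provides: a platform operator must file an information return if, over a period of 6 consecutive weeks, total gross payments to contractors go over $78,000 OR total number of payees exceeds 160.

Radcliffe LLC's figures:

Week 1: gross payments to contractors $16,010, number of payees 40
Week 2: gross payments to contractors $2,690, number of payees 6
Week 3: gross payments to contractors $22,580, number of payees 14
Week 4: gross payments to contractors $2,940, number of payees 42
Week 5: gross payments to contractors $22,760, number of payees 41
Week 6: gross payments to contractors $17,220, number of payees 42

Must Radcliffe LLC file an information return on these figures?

Total gross payments to contractors: $16,010 + $2,690 + $22,580 + $2,940 + $22,760 + $17,220 = $84,200 (> $78,000).
Total number of payees: 40 + 6 + 14 + 42 + 41 + 42 = 185 (> 160).
The test is 'or': at least one threshold is exceeded.

Yes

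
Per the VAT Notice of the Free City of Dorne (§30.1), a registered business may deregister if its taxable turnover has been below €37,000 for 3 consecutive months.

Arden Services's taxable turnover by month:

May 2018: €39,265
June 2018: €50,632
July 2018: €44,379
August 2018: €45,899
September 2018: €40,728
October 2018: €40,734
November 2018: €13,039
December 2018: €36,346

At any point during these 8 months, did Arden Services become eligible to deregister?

Months below €37,000: November 2018, December 2018.
Longest run of consecutive months below the threshold: 2.
2 < 3, so Arden Services never became eligible.

No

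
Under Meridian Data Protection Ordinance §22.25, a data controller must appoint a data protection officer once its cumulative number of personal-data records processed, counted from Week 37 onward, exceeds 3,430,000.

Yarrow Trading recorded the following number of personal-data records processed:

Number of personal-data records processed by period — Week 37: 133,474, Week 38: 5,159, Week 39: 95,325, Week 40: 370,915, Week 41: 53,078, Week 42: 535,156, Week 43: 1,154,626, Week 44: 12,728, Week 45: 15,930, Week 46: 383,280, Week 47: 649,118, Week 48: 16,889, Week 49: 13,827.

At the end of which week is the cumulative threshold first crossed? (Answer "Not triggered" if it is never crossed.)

Week 49

Through Week 37: 133,474
Through Week 38: 138,633
Through Week 39: 233,958
Through Week 40: 604,873
Through Week 41: 657,951
Through Week 42: 1,193,107
Through Week 43: 2,347,733
Through Week 44: 2,360,461
Through Week 45: 2,376,391
Through Week 46: 2,759,671
Through Week 47: 3,408,789
Through Week 48: 3,425,678
Through Week 49: 3,439,505 ← exceeds threshold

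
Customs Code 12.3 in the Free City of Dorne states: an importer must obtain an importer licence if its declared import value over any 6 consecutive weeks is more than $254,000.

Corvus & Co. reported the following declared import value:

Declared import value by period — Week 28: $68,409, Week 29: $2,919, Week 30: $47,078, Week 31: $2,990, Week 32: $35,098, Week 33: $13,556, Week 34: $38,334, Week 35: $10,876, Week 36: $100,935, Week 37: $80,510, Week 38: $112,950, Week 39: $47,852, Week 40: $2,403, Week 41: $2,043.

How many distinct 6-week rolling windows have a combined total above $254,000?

Week 28–Week 33: $68,409 + $2,919 + $47,078 + $2,990 + $35,098 + $13,556 = $170,050 (under)
Week 29–Week 34: $2,919 + $47,078 + $2,990 + $35,098 + $13,556 + $38,334 = $139,975 (under)
Week 30–Week 35: $47,078 + $2,990 + $35,098 + $13,556 + $38,334 + $10,876 = $147,932 (under)
Week 31–Week 36: $2,990 + $35,098 + $13,556 + $38,334 + $10,876 + $100,935 = $201,789 (under)
Week 32–Week 37: $35,098 + $13,556 + $38,334 + $10,876 + $100,935 + $80,510 = $279,309 (over)
Week 33–Week 38: $13,556 + $38,334 + $10,876 + $100,935 + $80,510 + $112,950 = $357,161 (over)
Week 34–Week 39: $38,334 + $10,876 + $100,935 + $80,510 + $112,950 + $47,852 = $391,457 (over)
Week 35–Week 40: $10,876 + $100,935 + $80,510 + $112,950 + $47,852 + $2,403 = $355,526 (over)
Week 36–Week 41: $100,935 + $80,510 + $112,950 + $47,852 + $2,403 + $2,043 = $346,693 (over)
5 windows exceed the threshold.

5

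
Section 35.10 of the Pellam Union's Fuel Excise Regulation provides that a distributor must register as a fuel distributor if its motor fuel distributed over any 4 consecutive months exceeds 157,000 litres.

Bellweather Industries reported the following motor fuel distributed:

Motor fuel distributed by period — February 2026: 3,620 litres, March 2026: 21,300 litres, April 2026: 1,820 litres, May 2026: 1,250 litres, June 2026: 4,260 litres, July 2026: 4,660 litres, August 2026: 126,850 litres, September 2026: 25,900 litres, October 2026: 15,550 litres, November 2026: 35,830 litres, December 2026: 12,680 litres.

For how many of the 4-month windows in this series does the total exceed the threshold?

February 2026–May 2026: 3,620 litres + 21,300 litres + 1,820 litres + 1,250 litres = 27,990 litres (under)
March 2026–June 2026: 21,300 litres + 1,820 litres + 1,250 litres + 4,260 litres = 28,630 litres (under)
April 2026–July 2026: 1,820 litres + 1,250 litres + 4,260 litres + 4,660 litres = 11,990 litres (under)
May 2026–August 2026: 1,250 litres + 4,260 litres + 4,660 litres + 126,850 litres = 137,020 litres (under)
June 2026–September 2026: 4,260 litres + 4,660 litres + 126,850 litres + 25,900 litres = 161,670 litres (over)
July 2026–October 2026: 4,660 litres + 126,850 litres + 25,900 litres + 15,550 litres = 172,960 litres (over)
August 2026–November 2026: 126,850 litres + 25,900 litres + 15,550 litres + 35,830 litres = 204,130 litres (over)
September 2026–December 2026: 25,900 litres + 15,550 litres + 35,830 litres + 12,680 litres = 89,960 litres (under)
3 windows exceed the threshold.

3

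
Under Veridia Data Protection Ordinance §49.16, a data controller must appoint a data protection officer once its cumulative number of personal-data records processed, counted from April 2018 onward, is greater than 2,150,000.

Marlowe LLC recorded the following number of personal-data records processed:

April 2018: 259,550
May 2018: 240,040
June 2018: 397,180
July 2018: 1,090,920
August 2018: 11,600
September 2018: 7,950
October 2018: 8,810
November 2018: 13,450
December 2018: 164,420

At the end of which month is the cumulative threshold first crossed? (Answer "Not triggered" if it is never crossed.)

Through April 2018: 259,550
Through May 2018: 499,590
Through June 2018: 896,770
Through July 2018: 1,987,690
Through August 2018: 1,999,290
Through September 2018: 2,007,240
Through October 2018: 2,016,050
Through November 2018: 2,029,500
Through December 2018: 2,193,920 ← exceeds threshold

December 2018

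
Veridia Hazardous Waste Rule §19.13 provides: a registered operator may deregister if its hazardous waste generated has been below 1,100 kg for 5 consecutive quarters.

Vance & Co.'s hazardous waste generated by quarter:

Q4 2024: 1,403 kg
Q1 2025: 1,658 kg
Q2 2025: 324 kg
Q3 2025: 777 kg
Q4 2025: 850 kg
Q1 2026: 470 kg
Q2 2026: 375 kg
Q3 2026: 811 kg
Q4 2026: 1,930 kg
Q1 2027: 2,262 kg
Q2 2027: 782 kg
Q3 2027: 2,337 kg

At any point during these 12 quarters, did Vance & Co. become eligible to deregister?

Yes

Quarters below 1,100 kg: Q2 2025, Q3 2025, Q4 2025, Q1 2026, Q2 2026, Q3 2026, Q2 2027.
Longest run of consecutive quarters below the threshold: 6.
6 ≥ 5, so Vance & Co. became eligible.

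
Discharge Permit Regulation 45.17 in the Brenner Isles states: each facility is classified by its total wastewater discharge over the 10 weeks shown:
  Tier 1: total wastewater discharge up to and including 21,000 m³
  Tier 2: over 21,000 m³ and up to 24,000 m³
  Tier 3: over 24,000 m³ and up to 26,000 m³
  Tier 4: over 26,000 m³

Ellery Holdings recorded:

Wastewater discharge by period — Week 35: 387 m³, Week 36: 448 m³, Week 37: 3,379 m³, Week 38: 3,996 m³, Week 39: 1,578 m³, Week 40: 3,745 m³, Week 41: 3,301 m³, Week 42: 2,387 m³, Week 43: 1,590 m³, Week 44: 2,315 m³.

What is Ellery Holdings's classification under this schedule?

Total wastewater discharge: 387 m³ + 448 m³ + 3,379 m³ + 3,996 m³ + 1,578 m³ + 3,745 m³ + 3,301 m³ + 2,387 m³ + 1,590 m³ + 2,315 m³ = 23,126 m³.
21,000 m³ < 23,126 m³ ≤ 24,000 m³, so Tier 2 applies.

Tier 2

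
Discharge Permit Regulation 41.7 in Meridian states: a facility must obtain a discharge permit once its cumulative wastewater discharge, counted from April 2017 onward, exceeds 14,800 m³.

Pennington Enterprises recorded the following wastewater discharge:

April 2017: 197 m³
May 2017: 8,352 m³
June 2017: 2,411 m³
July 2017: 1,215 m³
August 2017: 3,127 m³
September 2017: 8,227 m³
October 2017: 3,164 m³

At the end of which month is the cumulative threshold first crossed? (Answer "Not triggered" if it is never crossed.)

Through April 2017: 197 m³
Through May 2017: 8,549 m³
Through June 2017: 10,960 m³
Through July 2017: 12,175 m³
Through August 2017: 15,302 m³ ← exceeds threshold

August 2017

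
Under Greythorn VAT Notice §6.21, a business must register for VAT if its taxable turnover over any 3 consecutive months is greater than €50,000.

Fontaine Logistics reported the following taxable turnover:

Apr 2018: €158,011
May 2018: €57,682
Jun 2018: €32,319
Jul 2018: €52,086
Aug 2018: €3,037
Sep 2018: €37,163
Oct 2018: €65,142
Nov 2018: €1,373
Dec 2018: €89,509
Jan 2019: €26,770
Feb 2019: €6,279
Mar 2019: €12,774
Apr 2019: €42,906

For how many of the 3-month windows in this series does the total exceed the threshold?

10

Apr 2018–Jun 2018: €158,011 + €57,682 + €32,319 = €248,012 (over)
May 2018–Jul 2018: €57,682 + €32,319 + €52,086 = €142,087 (over)
Jun 2018–Aug 2018: €32,319 + €52,086 + €3,037 = €87,442 (over)
Jul 2018–Sep 2018: €52,086 + €3,037 + €37,163 = €92,286 (over)
Aug 2018–Oct 2018: €3,037 + €37,163 + €65,142 = €105,342 (over)
Sep 2018–Nov 2018: €37,163 + €65,142 + €1,373 = €103,678 (over)
Oct 2018–Dec 2018: €65,142 + €1,373 + €89,509 = €156,024 (over)
Nov 2018–Jan 2019: €1,373 + €89,509 + €26,770 = €117,652 (over)
Dec 2018–Feb 2019: €89,509 + €26,770 + €6,279 = €122,558 (over)
Jan 2019–Mar 2019: €26,770 + €6,279 + €12,774 = €45,823 (under)
Feb 2019–Apr 2019: €6,279 + €12,774 + €42,906 = €61,959 (over)
10 windows exceed the threshold.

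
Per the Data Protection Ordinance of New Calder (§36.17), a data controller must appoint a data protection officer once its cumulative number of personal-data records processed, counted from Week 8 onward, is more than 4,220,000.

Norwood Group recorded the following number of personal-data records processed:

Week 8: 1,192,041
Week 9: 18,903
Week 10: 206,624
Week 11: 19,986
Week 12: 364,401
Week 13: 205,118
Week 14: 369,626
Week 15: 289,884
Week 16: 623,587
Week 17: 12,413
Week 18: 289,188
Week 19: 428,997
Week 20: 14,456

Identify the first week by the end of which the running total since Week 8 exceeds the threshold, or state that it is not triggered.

Through Week 8: 1,192,041
Through Week 9: 1,210,944
Through Week 10: 1,417,568
Through Week 11: 1,437,554
Through Week 12: 1,801,955
Through Week 13: 2,007,073
Through Week 14: 2,376,699
Through Week 15: 2,666,583
Through Week 16: 3,290,170
Through Week 17: 3,302,583
Through Week 18: 3,591,771
Through Week 19: 4,020,768
Through Week 20: 4,035,224
Final cumulative total 4,035,224 ≤ 4,220,000; the threshold is never exceeded.

Not triggered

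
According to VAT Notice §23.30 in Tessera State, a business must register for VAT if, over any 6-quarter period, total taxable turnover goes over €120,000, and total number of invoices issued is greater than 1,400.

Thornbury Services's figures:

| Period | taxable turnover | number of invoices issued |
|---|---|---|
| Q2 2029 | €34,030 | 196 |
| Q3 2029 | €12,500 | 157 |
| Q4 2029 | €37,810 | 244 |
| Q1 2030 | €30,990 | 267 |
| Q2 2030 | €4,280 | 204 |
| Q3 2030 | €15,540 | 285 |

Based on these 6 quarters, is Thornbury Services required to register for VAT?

Total taxable turnover: €34,030 + €12,500 + €37,810 + €30,990 + €4,280 + €15,540 = €135,150 (> €120,000).
Total number of invoices issued: 196 + 157 + 244 + 267 + 204 + 285 = 1,353 (≤ 1,400).
The test is 'and': the rule requires both, and at least one is not exceeded.

No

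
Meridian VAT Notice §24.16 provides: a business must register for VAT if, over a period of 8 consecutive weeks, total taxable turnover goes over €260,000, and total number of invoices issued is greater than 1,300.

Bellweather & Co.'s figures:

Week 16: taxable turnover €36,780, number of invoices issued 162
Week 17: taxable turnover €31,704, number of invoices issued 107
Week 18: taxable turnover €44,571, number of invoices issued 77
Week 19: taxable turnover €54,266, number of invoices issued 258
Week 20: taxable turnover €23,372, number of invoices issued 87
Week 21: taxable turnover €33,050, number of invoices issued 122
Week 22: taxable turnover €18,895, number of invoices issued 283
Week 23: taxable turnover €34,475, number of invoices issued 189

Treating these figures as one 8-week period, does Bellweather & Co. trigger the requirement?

Total taxable turnover: €36,780 + €31,704 + €44,571 + €54,266 + €23,372 + €33,050 + €18,895 + €34,475 = €277,113 (> €260,000).
Total number of invoices issued: 162 + 107 + 77 + 258 + 87 + 122 + 283 + 189 = 1,285 (≤ 1,300).
The test is 'and': the rule requires both, and at least one is not exceeded.

No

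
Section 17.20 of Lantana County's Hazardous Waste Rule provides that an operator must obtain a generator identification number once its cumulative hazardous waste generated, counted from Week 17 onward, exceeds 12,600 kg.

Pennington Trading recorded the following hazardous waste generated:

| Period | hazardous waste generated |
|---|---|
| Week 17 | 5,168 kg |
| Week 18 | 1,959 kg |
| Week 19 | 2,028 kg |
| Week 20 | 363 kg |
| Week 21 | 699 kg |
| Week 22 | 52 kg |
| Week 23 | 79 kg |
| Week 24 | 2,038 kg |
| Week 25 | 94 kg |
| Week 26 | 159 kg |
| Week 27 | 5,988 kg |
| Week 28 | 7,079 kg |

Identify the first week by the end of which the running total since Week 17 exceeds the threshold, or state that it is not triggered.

Week 26

Through Week 17: 5,168 kg
Through Week 18: 7,127 kg
Through Week 19: 9,155 kg
Through Week 20: 9,518 kg
Through Week 21: 10,217 kg
Through Week 22: 10,269 kg
Through Week 23: 10,348 kg
Through Week 24: 12,386 kg
Through Week 25: 12,480 kg
Through Week 26: 12,639 kg ← exceeds threshold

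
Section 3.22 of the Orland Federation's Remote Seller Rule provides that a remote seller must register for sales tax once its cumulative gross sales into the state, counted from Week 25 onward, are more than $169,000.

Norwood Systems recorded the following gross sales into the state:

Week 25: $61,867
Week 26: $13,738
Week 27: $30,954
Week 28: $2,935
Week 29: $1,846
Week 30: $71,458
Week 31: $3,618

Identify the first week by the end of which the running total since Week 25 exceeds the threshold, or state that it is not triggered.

Week 30

Through Week 25: $61,867
Through Week 26: $75,605
Through Week 27: $106,559
Through Week 28: $109,494
Through Week 29: $111,340
Through Week 30: $182,798 ← exceeds threshold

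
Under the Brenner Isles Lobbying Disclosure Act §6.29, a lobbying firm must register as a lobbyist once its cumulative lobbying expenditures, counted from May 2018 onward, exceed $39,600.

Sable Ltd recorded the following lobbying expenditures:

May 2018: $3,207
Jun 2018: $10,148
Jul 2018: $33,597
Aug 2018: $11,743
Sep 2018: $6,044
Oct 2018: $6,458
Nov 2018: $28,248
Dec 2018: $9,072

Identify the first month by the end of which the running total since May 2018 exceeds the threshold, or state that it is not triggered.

Jul 2018

Through May 2018: $3,207
Through Jun 2018: $13,355
Through Jul 2018: $46,952 ← exceeds threshold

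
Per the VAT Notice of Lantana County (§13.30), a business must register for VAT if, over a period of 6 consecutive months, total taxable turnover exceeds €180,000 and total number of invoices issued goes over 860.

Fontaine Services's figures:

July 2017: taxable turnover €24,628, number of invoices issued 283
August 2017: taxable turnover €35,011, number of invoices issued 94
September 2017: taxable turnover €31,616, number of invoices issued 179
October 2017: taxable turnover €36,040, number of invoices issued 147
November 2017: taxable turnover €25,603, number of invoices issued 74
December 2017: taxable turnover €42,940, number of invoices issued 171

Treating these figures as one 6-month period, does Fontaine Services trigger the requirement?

Total taxable turnover: €24,628 + €35,011 + €31,616 + €36,040 + €25,603 + €42,940 = €195,838 (> €180,000).
Total number of invoices issued: 283 + 94 + 179 + 147 + 74 + 171 = 948 (> 860).
The test is 'and': both thresholds are exceeded.

Yes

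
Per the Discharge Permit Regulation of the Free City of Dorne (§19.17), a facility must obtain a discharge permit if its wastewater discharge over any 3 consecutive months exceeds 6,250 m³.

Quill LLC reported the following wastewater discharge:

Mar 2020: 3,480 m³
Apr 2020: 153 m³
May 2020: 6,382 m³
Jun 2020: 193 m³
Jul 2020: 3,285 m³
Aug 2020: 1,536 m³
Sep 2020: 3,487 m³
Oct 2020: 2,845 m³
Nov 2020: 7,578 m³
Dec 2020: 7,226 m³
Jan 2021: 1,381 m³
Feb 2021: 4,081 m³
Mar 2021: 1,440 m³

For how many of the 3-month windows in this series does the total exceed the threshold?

10

Mar 2020–May 2020: 3,480 m³ + 153 m³ + 6,382 m³ = 10,015 m³ (over)
Apr 2020–Jun 2020: 153 m³ + 6,382 m³ + 193 m³ = 6,728 m³ (over)
May 2020–Jul 2020: 6,382 m³ + 193 m³ + 3,285 m³ = 9,860 m³ (over)
Jun 2020–Aug 2020: 193 m³ + 3,285 m³ + 1,536 m³ = 5,014 m³ (under)
Jul 2020–Sep 2020: 3,285 m³ + 1,536 m³ + 3,487 m³ = 8,308 m³ (over)
Aug 2020–Oct 2020: 1,536 m³ + 3,487 m³ + 2,845 m³ = 7,868 m³ (over)
Sep 2020–Nov 2020: 3,487 m³ + 2,845 m³ + 7,578 m³ = 13,910 m³ (over)
Oct 2020–Dec 2020: 2,845 m³ + 7,578 m³ + 7,226 m³ = 17,649 m³ (over)
Nov 2020–Jan 2021: 7,578 m³ + 7,226 m³ + 1,381 m³ = 16,185 m³ (over)
Dec 2020–Feb 2021: 7,226 m³ + 1,381 m³ + 4,081 m³ = 12,688 m³ (over)
Jan 2021–Mar 2021: 1,381 m³ + 4,081 m³ + 1,440 m³ = 6,902 m³ (over)
10 windows exceed the threshold.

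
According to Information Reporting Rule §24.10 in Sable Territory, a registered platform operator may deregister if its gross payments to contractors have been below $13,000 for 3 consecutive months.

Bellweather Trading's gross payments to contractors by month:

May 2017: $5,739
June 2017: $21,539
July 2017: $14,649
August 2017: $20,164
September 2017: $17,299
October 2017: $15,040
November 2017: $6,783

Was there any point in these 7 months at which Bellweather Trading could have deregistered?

Months below $13,000: May 2017, November 2017.
Longest run of consecutive months below the threshold: 1.
1 < 3, so Bellweather Trading never became eligible.

No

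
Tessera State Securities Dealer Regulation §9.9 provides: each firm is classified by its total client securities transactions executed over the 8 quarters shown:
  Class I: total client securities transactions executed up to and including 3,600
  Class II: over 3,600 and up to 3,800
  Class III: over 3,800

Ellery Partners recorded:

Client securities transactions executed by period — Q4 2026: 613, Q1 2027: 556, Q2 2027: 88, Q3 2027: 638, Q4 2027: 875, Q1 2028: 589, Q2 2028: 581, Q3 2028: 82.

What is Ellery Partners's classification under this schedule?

Total client securities transactions executed: 613 + 556 + 88 + 638 + 875 + 589 + 581 + 82 = 4,022.
4,022 > 3,800, so Class III applies.

Class III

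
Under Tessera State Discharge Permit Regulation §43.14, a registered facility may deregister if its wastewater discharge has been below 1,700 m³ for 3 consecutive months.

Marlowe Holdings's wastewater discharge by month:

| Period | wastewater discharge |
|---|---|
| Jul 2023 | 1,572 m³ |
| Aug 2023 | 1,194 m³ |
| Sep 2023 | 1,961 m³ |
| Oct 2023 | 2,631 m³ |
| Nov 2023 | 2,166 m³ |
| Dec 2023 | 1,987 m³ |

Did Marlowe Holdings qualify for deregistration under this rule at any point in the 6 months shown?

Months below 1,700 m³: Jul 2023, Aug 2023.
Longest run of consecutive months below the threshold: 2.
2 < 3, so Marlowe Holdings never became eligible.

No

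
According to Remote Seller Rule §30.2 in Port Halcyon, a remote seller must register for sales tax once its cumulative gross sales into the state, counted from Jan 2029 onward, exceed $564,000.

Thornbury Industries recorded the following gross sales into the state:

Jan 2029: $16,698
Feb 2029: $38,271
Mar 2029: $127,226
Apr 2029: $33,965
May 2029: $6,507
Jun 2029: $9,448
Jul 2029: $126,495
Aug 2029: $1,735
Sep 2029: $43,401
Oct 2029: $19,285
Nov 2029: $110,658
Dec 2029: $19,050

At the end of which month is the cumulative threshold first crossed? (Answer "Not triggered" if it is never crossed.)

Through Jan 2029: $16,698
Through Feb 2029: $54,969
Through Mar 2029: $182,195
Through Apr 2029: $216,160
Through May 2029: $222,667
Through Jun 2029: $232,115
Through Jul 2029: $358,610
Through Aug 2029: $360,345
Through Sep 2029: $403,746
Through Oct 2029: $423,031
Through Nov 2029: $533,689
Through Dec 2029: $552,739
Final cumulative total $552,739 ≤ $564,000; the threshold is never exceeded.

Not triggered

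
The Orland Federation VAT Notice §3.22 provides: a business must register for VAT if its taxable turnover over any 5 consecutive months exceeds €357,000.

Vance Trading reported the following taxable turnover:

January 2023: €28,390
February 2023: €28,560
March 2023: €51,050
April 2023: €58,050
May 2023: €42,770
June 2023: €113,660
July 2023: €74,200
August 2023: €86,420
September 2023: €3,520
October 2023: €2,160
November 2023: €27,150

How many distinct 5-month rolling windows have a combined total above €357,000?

1

January 2023–May 2023: €28,390 + €28,560 + €51,050 + €58,050 + €42,770 = €208,820 (under)
February 2023–June 2023: €28,560 + €51,050 + €58,050 + €42,770 + €113,660 = €294,090 (under)
March 2023–July 2023: €51,050 + €58,050 + €42,770 + €113,660 + €74,200 = €339,730 (under)
April 2023–August 2023: €58,050 + €42,770 + €113,660 + €74,200 + €86,420 = €375,100 (over)
May 2023–September 2023: €42,770 + €113,660 + €74,200 + €86,420 + €3,520 = €320,570 (under)
June 2023–October 2023: €113,660 + €74,200 + €86,420 + €3,520 + €2,160 = €279,960 (under)
July 2023–November 2023: €74,200 + €86,420 + €3,520 + €2,160 + €27,150 = €193,450 (under)
1 window exceeds the threshold.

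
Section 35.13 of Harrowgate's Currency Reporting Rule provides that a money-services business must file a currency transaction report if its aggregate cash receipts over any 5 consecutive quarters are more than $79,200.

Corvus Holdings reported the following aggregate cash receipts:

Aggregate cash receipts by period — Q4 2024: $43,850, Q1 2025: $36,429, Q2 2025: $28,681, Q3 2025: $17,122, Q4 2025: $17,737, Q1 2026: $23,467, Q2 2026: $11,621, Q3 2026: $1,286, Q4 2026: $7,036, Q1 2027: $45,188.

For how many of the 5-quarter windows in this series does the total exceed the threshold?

Q4 2024–Q4 2025: $43,850 + $36,429 + $28,681 + $17,122 + $17,737 = $143,819 (over)
Q1 2025–Q1 2026: $36,429 + $28,681 + $17,122 + $17,737 + $23,467 = $123,436 (over)
Q2 2025–Q2 2026: $28,681 + $17,122 + $17,737 + $23,467 + $11,621 = $98,628 (over)
Q3 2025–Q3 2026: $17,122 + $17,737 + $23,467 + $11,621 + $1,286 = $71,233 (under)
Q4 2025–Q4 2026: $17,737 + $23,467 + $11,621 + $1,286 + $7,036 = $61,147 (under)
Q1 2026–Q1 2027: $23,467 + $11,621 + $1,286 + $7,036 + $45,188 = $88,598 (over)
4 windows exceed the threshold.

4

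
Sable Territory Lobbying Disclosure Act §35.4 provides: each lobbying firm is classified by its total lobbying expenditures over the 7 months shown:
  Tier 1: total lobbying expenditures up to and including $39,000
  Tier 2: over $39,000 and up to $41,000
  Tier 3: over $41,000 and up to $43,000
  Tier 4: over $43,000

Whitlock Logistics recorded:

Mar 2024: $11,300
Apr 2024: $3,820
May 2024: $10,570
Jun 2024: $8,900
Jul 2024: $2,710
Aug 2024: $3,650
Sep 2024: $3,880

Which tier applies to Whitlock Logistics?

Tier 4

Total lobbying expenditures: $11,300 + $3,820 + $10,570 + $8,900 + $2,710 + $3,650 + $3,880 = $44,830.
$44,830 > $43,000, so Tier 4 applies.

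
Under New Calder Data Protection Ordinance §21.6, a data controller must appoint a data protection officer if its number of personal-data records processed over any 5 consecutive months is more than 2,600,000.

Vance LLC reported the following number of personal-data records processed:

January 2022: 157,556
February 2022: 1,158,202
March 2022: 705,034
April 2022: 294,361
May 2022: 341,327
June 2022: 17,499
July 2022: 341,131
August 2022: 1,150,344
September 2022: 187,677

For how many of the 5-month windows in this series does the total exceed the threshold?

1

January 2022–May 2022: 157,556 + 1,158,202 + 705,034 + 294,361 + 341,327 = 2,656,480 (over)
February 2022–June 2022: 1,158,202 + 705,034 + 294,361 + 341,327 + 17,499 = 2,516,423 (under)
March 2022–July 2022: 705,034 + 294,361 + 341,327 + 17,499 + 341,131 = 1,699,352 (under)
April 2022–August 2022: 294,361 + 341,327 + 17,499 + 341,131 + 1,150,344 = 2,144,662 (under)
May 2022–September 2022: 341,327 + 17,499 + 341,131 + 1,150,344 + 187,677 = 2,037,978 (under)
1 window exceeds the threshold.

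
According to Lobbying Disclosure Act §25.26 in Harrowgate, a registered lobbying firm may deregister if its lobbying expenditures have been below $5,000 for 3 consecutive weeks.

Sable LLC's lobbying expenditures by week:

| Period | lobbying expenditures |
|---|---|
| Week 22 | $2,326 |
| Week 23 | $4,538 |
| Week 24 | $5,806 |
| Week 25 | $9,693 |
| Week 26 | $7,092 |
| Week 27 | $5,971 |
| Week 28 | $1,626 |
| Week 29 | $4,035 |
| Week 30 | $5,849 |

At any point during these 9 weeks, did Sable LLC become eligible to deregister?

Weeks below $5,000: Week 22, Week 23, Week 28, Week 29.
Longest run of consecutive weeks below the threshold: 2.
2 < 3, so Sable LLC never became eligible.

No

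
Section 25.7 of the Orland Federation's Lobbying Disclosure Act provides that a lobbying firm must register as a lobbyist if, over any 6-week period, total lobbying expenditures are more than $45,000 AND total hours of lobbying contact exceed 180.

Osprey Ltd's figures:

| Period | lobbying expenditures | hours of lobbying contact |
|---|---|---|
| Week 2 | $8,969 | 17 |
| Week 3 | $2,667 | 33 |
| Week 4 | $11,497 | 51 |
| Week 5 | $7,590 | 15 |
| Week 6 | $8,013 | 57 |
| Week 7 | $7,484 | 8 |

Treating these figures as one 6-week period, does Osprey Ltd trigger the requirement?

Total lobbying expenditures: $8,969 + $2,667 + $11,497 + $7,590 + $8,013 + $7,484 = $46,220 (> $45,000).
Total hours of lobbying contact: 17 + 33 + 51 + 15 + 57 + 8 = 181 (> 180).
The test is 'and': both thresholds are exceeded.

Yes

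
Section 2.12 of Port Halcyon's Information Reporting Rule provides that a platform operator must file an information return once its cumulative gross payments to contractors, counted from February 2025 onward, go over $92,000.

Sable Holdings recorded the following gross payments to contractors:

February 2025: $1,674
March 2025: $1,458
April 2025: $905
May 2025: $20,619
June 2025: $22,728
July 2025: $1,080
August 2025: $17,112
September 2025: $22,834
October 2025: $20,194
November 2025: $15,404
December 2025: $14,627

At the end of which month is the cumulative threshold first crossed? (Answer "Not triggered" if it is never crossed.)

Through February 2025: $1,674
Through March 2025: $3,132
Through April 2025: $4,037
Through May 2025: $24,656
Through June 2025: $47,384
Through July 2025: $48,464
Through August 2025: $65,576
Through September 2025: $88,410
Through October 2025: $108,604 ← exceeds threshold

October 2025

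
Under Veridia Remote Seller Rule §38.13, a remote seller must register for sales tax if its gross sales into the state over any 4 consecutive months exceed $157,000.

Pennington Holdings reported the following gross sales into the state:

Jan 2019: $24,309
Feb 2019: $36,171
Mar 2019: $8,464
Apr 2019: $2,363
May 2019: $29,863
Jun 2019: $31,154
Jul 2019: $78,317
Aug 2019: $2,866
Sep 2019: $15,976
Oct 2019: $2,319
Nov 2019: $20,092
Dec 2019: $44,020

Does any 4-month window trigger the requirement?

No

Jan 2019–Apr 2019: $24,309 + $36,171 + $8,464 + $2,363 = $71,307 (under)
Feb 2019–May 2019: $36,171 + $8,464 + $2,363 + $29,863 = $76,861 (under)
Mar 2019–Jun 2019: $8,464 + $2,363 + $29,863 + $31,154 = $71,844 (under)
Apr 2019–Jul 2019: $2,363 + $29,863 + $31,154 + $78,317 = $141,697 (under)
May 2019–Aug 2019: $29,863 + $31,154 + $78,317 + $2,866 = $142,200 (under)
Jun 2019–Sep 2019: $31,154 + $78,317 + $2,866 + $15,976 = $128,313 (under)
Jul 2019–Oct 2019: $78,317 + $2,866 + $15,976 + $2,319 = $99,478 (under)
Aug 2019–Nov 2019: $2,866 + $15,976 + $2,319 + $20,092 = $41,253 (under)
Sep 2019–Dec 2019: $15,976 + $2,319 + $20,092 + $44,020 = $82,407 (under)
No window exceeds $157,000.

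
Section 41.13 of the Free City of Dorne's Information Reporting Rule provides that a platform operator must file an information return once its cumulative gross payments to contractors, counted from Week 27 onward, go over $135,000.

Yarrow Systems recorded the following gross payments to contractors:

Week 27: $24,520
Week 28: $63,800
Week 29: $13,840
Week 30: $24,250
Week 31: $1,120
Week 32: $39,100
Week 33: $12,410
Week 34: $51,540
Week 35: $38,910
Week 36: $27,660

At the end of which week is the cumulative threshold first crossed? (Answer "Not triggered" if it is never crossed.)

Week 32

Through Week 27: $24,520
Through Week 28: $88,320
Through Week 29: $102,160
Through Week 30: $126,410
Through Week 31: $127,530
Through Week 32: $166,630 ← exceeds threshold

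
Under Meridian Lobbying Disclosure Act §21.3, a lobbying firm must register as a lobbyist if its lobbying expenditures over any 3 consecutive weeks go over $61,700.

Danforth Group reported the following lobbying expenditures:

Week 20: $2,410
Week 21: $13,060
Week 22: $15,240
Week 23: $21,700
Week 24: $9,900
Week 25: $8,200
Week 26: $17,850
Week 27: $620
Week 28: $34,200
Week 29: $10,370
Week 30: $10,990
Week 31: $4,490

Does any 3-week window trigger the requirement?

No

Week 20–Week 22: $2,410 + $13,060 + $15,240 = $30,710 (under)
Week 21–Week 23: $13,060 + $15,240 + $21,700 = $50,000 (under)
Week 22–Week 24: $15,240 + $21,700 + $9,900 = $46,840 (under)
Week 23–Week 25: $21,700 + $9,900 + $8,200 = $39,800 (under)
Week 24–Week 26: $9,900 + $8,200 + $17,850 = $35,950 (under)
Week 25–Week 27: $8,200 + $17,850 + $620 = $26,670 (under)
Week 26–Week 28: $17,850 + $620 + $34,200 = $52,670 (under)
Week 27–Week 29: $620 + $34,200 + $10,370 = $45,190 (under)
Week 28–Week 30: $34,200 + $10,370 + $10,990 = $55,560 (under)
Week 29–Week 31: $10,370 + $10,990 + $4,490 = $25,850 (under)
No window exceeds $61,700.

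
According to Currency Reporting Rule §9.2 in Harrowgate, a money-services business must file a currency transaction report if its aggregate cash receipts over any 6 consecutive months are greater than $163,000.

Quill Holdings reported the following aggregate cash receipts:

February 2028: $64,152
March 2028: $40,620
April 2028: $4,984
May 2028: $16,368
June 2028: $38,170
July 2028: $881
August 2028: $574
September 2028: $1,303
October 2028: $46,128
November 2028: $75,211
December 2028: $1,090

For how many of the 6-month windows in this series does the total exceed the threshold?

1

February 2028–July 2028: $64,152 + $40,620 + $4,984 + $16,368 + $38,170 + $881 = $165,175 (over)
March 2028–August 2028: $40,620 + $4,984 + $16,368 + $38,170 + $881 + $574 = $101,597 (under)
April 2028–September 2028: $4,984 + $16,368 + $38,170 + $881 + $574 + $1,303 = $62,280 (under)
May 2028–October 2028: $16,368 + $38,170 + $881 + $574 + $1,303 + $46,128 = $103,424 (under)
June 2028–November 2028: $38,170 + $881 + $574 + $1,303 + $46,128 + $75,211 = $162,267 (under)
July 2028–December 2028: $881 + $574 + $1,303 + $46,128 + $75,211 + $1,090 = $125,187 (under)
1 window exceeds the threshold.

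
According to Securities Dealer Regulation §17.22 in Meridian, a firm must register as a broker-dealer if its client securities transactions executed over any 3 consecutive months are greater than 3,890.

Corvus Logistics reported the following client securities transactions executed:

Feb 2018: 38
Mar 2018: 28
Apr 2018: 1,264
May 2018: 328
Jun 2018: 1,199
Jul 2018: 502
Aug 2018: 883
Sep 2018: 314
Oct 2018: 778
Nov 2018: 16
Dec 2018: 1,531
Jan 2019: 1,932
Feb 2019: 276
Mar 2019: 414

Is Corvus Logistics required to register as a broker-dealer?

No

Feb 2018–Apr 2018: 38 + 28 + 1,264 = 1,330 (under)
Mar 2018–May 2018: 28 + 1,264 + 328 = 1,620 (under)
Apr 2018–Jun 2018: 1,264 + 328 + 1,199 = 2,791 (under)
May 2018–Jul 2018: 328 + 1,199 + 502 = 2,029 (under)
Jun 2018–Aug 2018: 1,199 + 502 + 883 = 2,584 (under)
Jul 2018–Sep 2018: 502 + 883 + 314 = 1,699 (under)
Aug 2018–Oct 2018: 883 + 314 + 778 = 1,975 (under)
Sep 2018–Nov 2018: 314 + 778 + 16 = 1,108 (under)
Oct 2018–Dec 2018: 778 + 16 + 1,531 = 2,325 (under)
Nov 2018–Jan 2019: 16 + 1,531 + 1,932 = 3,479 (under)
Dec 2018–Feb 2019: 1,531 + 1,932 + 276 = 3,739 (under)
Jan 2019–Mar 2019: 1,932 + 276 + 414 = 2,622 (under)
No window exceeds 3,890.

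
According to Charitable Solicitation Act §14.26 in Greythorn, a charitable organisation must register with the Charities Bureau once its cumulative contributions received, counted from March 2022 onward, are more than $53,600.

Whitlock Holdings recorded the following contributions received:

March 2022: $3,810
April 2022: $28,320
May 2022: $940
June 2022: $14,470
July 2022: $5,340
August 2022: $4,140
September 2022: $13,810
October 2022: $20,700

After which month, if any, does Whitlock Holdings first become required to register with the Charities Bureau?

August 2022

Through March 2022: $3,810
Through April 2022: $32,130
Through May 2022: $33,070
Through June 2022: $47,540
Through July 2022: $52,880
Through August 2022: $57,020 ← exceeds threshold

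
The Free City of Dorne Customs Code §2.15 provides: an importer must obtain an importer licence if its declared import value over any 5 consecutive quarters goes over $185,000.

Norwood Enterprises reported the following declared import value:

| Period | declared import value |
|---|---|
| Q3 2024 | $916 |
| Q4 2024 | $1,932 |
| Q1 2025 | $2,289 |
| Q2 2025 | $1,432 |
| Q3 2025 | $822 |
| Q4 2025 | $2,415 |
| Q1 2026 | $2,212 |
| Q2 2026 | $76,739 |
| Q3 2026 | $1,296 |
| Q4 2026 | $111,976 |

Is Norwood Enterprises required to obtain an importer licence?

Yes

Q3 2024–Q3 2025: $916 + $1,932 + $2,289 + $1,432 + $822 = $7,391 (under)
Q4 2024–Q4 2025: $1,932 + $2,289 + $1,432 + $822 + $2,415 = $8,890 (under)
Q1 2025–Q1 2026: $2,289 + $1,432 + $822 + $2,415 + $2,212 = $9,170 (under)
Q2 2025–Q2 2026: $1,432 + $822 + $2,415 + $2,212 + $76,739 = $83,620 (under)
Q3 2025–Q3 2026: $822 + $2,415 + $2,212 + $76,739 + $1,296 = $83,484 (under)
Q4 2025–Q4 2026: $2,415 + $2,212 + $76,739 + $1,296 + $111,976 = $194,638 (over)
At least one window exceeds $185,000.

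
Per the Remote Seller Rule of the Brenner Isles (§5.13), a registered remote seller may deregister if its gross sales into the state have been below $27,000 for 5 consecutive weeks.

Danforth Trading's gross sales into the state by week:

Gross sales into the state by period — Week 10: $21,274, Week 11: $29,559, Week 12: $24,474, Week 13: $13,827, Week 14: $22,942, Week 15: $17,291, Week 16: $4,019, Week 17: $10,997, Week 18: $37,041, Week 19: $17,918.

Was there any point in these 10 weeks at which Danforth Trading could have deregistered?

Weeks below $27,000: Week 10, Week 12, Week 13, Week 14, Week 15, Week 16, Week 17, Week 19.
Longest run of consecutive weeks below the threshold: 6.
6 ≥ 5, so Danforth Trading became eligible.

Yes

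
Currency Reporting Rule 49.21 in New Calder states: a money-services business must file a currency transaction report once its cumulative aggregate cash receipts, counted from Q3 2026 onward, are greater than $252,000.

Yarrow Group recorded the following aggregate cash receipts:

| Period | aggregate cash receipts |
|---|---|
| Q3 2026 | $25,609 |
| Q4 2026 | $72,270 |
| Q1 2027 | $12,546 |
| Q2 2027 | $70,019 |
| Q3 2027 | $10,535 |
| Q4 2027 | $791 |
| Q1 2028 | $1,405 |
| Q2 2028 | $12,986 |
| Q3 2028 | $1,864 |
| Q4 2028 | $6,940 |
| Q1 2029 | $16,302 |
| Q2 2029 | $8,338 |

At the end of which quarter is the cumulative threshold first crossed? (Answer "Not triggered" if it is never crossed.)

Through Q3 2026: $25,609
Through Q4 2026: $97,879
Through Q1 2027: $110,425
Through Q2 2027: $180,444
Through Q3 2027: $190,979
Through Q4 2027: $191,770
Through Q1 2028: $193,175
Through Q2 2028: $206,161
Through Q3 2028: $208,025
Through Q4 2028: $214,965
Through Q1 2029: $231,267
Through Q2 2029: $239,605
Final cumulative total $239,605 ≤ $252,000; the threshold is never exceeded.

Not triggered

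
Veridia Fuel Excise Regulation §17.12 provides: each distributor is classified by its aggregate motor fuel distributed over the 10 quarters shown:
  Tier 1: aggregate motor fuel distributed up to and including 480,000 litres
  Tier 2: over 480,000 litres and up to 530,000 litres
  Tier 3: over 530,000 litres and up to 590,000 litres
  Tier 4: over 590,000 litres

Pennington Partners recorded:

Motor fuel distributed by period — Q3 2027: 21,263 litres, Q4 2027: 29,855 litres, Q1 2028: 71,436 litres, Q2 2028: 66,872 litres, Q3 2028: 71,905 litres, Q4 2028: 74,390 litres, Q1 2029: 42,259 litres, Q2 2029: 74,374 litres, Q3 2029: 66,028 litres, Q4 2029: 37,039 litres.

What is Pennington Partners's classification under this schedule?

Aggregate motor fuel distributed: 21,263 litres + 29,855 litres + 71,436 litres + 66,872 litres + 71,905 litres + 74,390 litres + 42,259 litres + 74,374 litres + 66,028 litres + 37,039 litres = 555,421 litres.
530,000 litres < 555,421 litres ≤ 590,000 litres, so Tier 3 applies.

Tier 3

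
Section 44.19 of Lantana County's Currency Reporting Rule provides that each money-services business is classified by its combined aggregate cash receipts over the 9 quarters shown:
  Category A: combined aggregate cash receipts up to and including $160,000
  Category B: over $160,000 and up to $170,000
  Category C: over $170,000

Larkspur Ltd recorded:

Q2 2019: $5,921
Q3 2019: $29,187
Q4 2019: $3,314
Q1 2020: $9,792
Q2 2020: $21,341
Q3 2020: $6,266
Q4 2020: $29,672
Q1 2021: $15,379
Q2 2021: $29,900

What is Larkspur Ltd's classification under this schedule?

Combined aggregate cash receipts: $5,921 + $29,187 + $3,314 + $9,792 + $21,341 + $6,266 + $29,672 + $15,379 + $29,900 = $150,772.
$150,772 ≤ $160,000, so Category A applies.

Category A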